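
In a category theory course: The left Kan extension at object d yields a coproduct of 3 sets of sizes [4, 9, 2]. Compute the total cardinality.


Pointwise, the left Kan extension (Lan_F H)(d) is the colimit, indexed
by the comma category (F downarrow d), of H composed with the
projection (F downarrow d) -> C. Here that colimit is given
as a coproduct (disjoint union) of sets, so its cardinality is the
sum of the sizes of the summands.
Coproduct of sets with sizes: 4 + 9 + 2
= 15

15


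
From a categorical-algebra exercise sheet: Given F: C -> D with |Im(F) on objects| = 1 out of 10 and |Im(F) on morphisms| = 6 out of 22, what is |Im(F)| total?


The image of F consists of distinct objects and distinct morphisms.
|Im(F)| on objects = 1
|Im(F)| on morphisms = 6
Total image cardinality = 1 + 6 = 7

7


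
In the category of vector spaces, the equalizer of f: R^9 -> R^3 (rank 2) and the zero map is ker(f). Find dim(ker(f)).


The equalizer of f and the zero map is ker(f).
By the rank-nullity theorem: dim(ker(f)) = dim(domain) - rank(f).
dim(ker(f)) = 9 - 2 = 7

7


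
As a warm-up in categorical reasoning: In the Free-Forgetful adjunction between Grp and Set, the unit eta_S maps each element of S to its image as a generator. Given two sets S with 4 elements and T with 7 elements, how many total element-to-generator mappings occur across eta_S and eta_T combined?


The unit eta_X: X -> U(F(X)) of the Free-Forgetful adjunction
maps each element of X to a generator of F(X). For X = S + T (disjoint
union in Set), |S + T| = |S| + |T|.
Total mappings = 4 + 7 = 11.

11


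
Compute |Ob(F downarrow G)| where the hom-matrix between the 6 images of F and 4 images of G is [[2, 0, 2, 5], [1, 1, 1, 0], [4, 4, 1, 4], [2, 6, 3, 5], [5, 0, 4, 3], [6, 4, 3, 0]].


Objects of (F downarrow G) are triples (a, b, h: F(a)->G(b)).
The count equals the sum of all entries in the hom-matrix.
sum(row 0) = 9
sum(row 1) = 3
sum(row 2) = 13
sum(row 3) = 16
sum(row 4) = 12
sum(row 5) = 13
Grand total = 66

66


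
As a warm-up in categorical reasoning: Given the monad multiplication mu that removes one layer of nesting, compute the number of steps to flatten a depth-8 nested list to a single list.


Each application of mu: T^2 -> T removes one layer of nesting.
Starting at depth 8 (i.e., T^8(X)), we need to reach T(X).
Number of mu applications = 8 - 1 = 7

7


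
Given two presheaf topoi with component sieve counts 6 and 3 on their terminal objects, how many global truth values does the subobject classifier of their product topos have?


In a product of presheaf topoi E_1 x E_2, the subobject classifier
is Omega = Omega_1 x Omega_2 (componentwise), so
|Omega(top)| = |Omega_1(top_1)| * |Omega_2(top_2)|.
= 6 * 3 = 18.

18


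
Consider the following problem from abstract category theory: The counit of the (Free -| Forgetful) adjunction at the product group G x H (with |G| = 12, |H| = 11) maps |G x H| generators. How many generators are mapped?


The counit epsilon_K: F(U(K)) -> K of the Free-Forgetful adjunction
maps |K| generators of F(U(K)) into K. For K = G x H (the product group),
|G x H| = |G| * |H|.
Total generators mapped = 12 * 11 = 132.

132


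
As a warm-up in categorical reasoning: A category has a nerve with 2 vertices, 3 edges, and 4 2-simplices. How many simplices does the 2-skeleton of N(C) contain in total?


The 2-skeleton of the nerve N(C) consists of simplices in dimensions 0, 1, 2:
  |N(C)_0| = 2 (objects)
  |N(C)_1| = 3 (morphisms)
  |N(C)_2| = 4 (composable pairs)
Total = 2 + 3 + 4 = 9

9


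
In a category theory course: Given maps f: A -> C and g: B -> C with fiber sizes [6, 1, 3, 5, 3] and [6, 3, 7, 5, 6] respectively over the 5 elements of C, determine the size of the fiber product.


The pullback A x_C B consists of pairs (a, b) with f(a) = g(b).
For each element c in C, the fiber product has |f^-1(c)| * |g^-1(c)| elements.
Summing over C: 6 * 6 + 1 * 3 + 3 * 7 + 5 * 5 + 3 * 6
= 36 + 3 + 21 + 25 + 18 = 103

103


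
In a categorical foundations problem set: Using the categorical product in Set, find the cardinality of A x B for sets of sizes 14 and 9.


In Set, the product A x B is the Cartesian product.
By the universal property, |A x B| = |A| * |B|.
|A x B| = 14 * 9 = 126

126


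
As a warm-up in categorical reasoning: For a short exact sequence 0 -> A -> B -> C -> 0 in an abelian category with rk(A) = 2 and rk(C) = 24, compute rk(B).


For a short exact sequence 0 -> A -> B -> C -> 0,
rank is additive: rank(B) = rank(A) + rank(C).
rank(B) = 2 + 24 = 26

26


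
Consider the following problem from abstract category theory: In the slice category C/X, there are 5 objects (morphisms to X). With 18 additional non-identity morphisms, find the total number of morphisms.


In the slice category C/X, objects are morphisms to X.
Identity morphisms: 5 (one per object of C/X).
Non-identity morphisms: 18.
Total = 5 + 18 = 23

23


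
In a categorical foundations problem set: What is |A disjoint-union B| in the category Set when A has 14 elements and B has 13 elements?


In Set, the coproduct A + B is the disjoint union.
|A + B| = |A| + |B| = 14 + 13 = 27

27


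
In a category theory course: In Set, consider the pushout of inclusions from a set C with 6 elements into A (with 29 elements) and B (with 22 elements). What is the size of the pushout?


The pushout A +_C B identifies the images of C in A and B.
|A +_C B| = |A| + |B| - |C| (for injections).
= 29 + 22 - 6 = 45

45


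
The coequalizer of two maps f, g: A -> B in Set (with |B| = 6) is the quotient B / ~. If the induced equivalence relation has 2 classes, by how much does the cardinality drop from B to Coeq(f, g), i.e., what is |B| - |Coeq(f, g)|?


The coequalizer Coeq(f, g) = B / ~ has one element per equivalence class.
|B| = 6, |Coeq(f, g)| = 2.
|B| - |Coeq(f, g)| = 6 - 2 = 4.

4


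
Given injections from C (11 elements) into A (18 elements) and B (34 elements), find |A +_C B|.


The pushout A +_C B identifies the images of C in A and B.
|A +_C B| = |A| + |B| - |C| (for injections).
= 18 + 34 - 11 = 41

41


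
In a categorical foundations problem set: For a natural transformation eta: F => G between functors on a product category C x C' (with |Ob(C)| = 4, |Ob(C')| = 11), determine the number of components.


A natural transformation eta: F => G assigns one component morphism per
object of the domain category.
The domain is the product category C x C', so
|Ob(C x C')| = |Ob(C)| * |Ob(C')| = 4 * 11 = 44.
Therefore eta has 44 component morphisms.

44


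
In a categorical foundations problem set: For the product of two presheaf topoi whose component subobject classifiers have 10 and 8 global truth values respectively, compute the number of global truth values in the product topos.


In a product of presheaf topoi E_1 x E_2, the subobject classifier
is Omega = Omega_1 x Omega_2 (componentwise), so
|Omega(top)| = |Omega_1(top_1)| * |Omega_2(top_2)|.
= 10 * 8 = 80.

80


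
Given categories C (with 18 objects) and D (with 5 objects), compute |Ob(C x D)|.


The product category C x D has objects that are pairs (c, d).
Number of pairs = |Ob(C)| * |Ob(D)| = 18 * 5 = 90

90


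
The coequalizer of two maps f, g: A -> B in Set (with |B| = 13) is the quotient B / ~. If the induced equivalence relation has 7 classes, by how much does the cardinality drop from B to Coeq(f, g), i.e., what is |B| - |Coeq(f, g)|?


The coequalizer Coeq(f, g) = B / ~ has one element per equivalence class.
|B| = 13, |Coeq(f, g)| = 7.
|B| - |Coeq(f, g)| = 13 - 7 = 6.

6


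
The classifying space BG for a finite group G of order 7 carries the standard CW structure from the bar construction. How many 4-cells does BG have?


In the bar-construction CW model of BG, the n-cells are indexed by
n-tuples [g_1|...|g_n] of non-identity elements of G (degenerate
simplices with some g_i = e do not contribute cells), so there are
(|G| - 1)^n n-cells.
For dim = 4 with |G| = 7:
cells = (7 - 1)^4 = 6^4 = 1296

1296


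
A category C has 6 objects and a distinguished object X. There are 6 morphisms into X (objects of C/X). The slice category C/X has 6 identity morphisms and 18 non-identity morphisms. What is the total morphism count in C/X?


In the slice category C/X, objects are morphisms to X.
Identity morphisms: 6 (one per object of C/X).
Non-identity morphisms: 18.
Total = 6 + 18 = 24

24


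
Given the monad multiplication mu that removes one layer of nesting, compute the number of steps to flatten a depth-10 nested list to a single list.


Each application of mu: T^2 -> T removes one layer of nesting.
Starting at depth 10 (i.e., T^10(X)), we need to reach T(X).
Number of mu applications = 10 - 1 = 9

9


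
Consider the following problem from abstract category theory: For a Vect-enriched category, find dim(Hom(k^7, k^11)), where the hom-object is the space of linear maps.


In Vect-enriched categories, Hom(k^n, k^m) is the space of m x n matrices.
dim(Hom(k^7, k^11)) = 11 * 7 = 77

77


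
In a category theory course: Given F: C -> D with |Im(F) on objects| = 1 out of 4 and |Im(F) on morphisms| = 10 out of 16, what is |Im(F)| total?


The image of F consists of distinct objects and distinct morphisms.
|Im(F)| on objects = 1
|Im(F)| on morphisms = 10
Total image cardinality = 1 + 10 = 11

11


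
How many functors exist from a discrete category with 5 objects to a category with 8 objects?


A functor from a discrete category C to D is determined by
where each object maps. Each of the 5 objects of C can map
to any of the 8 objects of D independently.
Number of functors = 8^5 = 32768

32768


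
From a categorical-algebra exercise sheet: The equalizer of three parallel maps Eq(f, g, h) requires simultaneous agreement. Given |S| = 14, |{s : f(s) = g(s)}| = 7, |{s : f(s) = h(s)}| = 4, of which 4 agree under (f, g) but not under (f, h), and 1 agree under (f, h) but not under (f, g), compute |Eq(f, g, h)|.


Eq(f, g, h) is the triple-agreement set: points in S where all three
maps take the same value. Using inclusion-exclusion on the pairwise data:
Pair (f, g) agrees on 7 points; pair (f, h) on 4 points.
Points agreeing under (f, g) but not (f, h) = 4; under (f, h) but not (f, g) = 1.
Triple-agreement = agreement-in-(f, g) minus points that agree under (f, g) but not (f, h):
|Eq(f, g, h)| = 7 - 4 = 3
(cross-check via (f, h): 4 - 1 = 3.)

3


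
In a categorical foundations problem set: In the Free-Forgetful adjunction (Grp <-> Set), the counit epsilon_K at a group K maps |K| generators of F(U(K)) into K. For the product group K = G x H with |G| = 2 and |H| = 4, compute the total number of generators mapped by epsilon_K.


The counit epsilon_K: F(U(K)) -> K of the Free-Forgetful adjunction
maps |K| generators of F(U(K)) into K. For K = G x H (the product group),
|G x H| = |G| * |H|.
Total generators mapped = 2 * 4 = 8.

8


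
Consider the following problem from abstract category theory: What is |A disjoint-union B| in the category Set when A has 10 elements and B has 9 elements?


In Set, the coproduct A + B is the disjoint union.
|A + B| = |A| + |B| = 10 + 9 = 19

19


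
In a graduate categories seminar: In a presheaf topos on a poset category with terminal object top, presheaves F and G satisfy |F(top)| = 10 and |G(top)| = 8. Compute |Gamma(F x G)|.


Global sections of a presheaf on a poset with terminal top satisfy
Gamma(H) ~ H(top). Presheaves admit pointwise products, so
(F x G)(top) = F(top) x G(top) (Cartesian product).
|Gamma(F x G)| = |F(top)| * |G(top)| = 10 * 8 = 80.

80


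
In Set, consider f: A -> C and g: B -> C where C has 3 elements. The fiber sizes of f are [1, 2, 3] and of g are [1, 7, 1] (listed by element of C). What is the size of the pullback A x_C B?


The pullback A x_C B consists of pairs (a, b) with f(a) = g(b).
For each element c in C, the fiber product has |f^-1(c)| * |g^-1(c)| elements.
Summing over C: 1 * 1 + 2 * 7 + 3 * 1
= 1 + 14 + 3 = 18

18


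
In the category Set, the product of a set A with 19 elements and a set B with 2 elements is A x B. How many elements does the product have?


In Set, the product A x B is the Cartesian product.
By the universal property, |A x B| = |A| * |B|.
|A x B| = 19 * 2 = 38

38


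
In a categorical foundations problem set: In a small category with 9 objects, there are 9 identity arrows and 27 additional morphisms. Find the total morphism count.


Each object has an identity morphism, giving 9 identities.
Adding the 27 non-identity morphisms:
Total = 9 + 27 = 36

36


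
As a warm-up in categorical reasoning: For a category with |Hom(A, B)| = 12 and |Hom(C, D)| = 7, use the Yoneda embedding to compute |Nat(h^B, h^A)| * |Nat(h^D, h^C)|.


By the Yoneda lemma, Nat(h^B, h^A) is isomorphic to Hom(A, B),
so |Nat(h^B, h^A)| = |Hom(A, B)| and |Nat(h^D, h^C)| = |Hom(C, D)|.
|Hom(A, B)| = 12, |Hom(C, D)| = 7.
|Nat(h^B, h^A) x Nat(h^D, h^C)| = 12 * 7 = 84

84


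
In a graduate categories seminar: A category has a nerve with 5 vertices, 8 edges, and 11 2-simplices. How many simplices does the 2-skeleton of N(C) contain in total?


The 2-skeleton of the nerve N(C) consists of simplices in dimensions 0, 1, 2:
  |N(C)_0| = 5 (objects)
  |N(C)_1| = 8 (morphisms)
  |N(C)_2| = 11 (composable pairs)
Total = 5 + 8 + 11 = 24

24


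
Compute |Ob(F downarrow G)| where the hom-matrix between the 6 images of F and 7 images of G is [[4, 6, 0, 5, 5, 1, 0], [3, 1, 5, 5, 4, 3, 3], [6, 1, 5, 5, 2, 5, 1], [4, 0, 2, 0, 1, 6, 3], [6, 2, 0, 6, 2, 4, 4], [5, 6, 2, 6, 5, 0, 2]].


Objects of (F downarrow G) are triples (a, b, h: F(a)->G(b)).
The count equals the sum of all entries in the hom-matrix.
sum(row 0) = 21
sum(row 1) = 24
sum(row 2) = 25
sum(row 3) = 16
sum(row 4) = 24
sum(row 5) = 26
Grand total = 136

136


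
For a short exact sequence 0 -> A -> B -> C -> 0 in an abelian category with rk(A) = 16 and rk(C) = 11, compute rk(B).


For a short exact sequence 0 -> A -> B -> C -> 0,
rank is additive: rank(B) = rank(A) + rank(C).
rank(B) = 16 + 11 = 27

27


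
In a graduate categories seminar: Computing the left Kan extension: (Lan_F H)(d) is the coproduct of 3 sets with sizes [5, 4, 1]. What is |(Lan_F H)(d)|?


Pointwise, the left Kan extension (Lan_F H)(d) is the colimit, indexed
by the comma category (F downarrow d), of H composed with the
projection (F downarrow d) -> C. Here that colimit is given
as a coproduct (disjoint union) of sets, so its cardinality is the
sum of the sizes of the summands.
Coproduct of sets with sizes: 5 + 4 + 1
= 10

10


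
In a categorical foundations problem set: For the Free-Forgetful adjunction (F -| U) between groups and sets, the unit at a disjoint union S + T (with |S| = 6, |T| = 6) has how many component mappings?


The unit eta_X: X -> U(F(X)) of the Free-Forgetful adjunction
maps each element of X to a generator of F(X). For X = S + T (disjoint
union in Set), |S + T| = |S| + |T|.
Total mappings = 6 + 6 = 12.

12


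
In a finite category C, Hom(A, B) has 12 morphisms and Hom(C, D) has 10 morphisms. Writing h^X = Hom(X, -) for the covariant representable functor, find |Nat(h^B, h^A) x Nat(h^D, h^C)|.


By the Yoneda lemma, Nat(h^B, h^A) is isomorphic to Hom(A, B),
so |Nat(h^B, h^A)| = |Hom(A, B)| and |Nat(h^D, h^C)| = |Hom(C, D)|.
|Hom(A, B)| = 12, |Hom(C, D)| = 10.
|Nat(h^B, h^A) x Nat(h^D, h^C)| = 12 * 10 = 120

120


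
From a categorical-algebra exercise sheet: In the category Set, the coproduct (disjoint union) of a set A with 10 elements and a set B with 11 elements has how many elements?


In Set, the coproduct A + B is the disjoint union.
|A + B| = |A| + |B| = 10 + 11 = 21

21


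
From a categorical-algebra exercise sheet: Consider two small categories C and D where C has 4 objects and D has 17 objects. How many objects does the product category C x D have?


The product category C x D has objects that are pairs (c, d).
Number of pairs = |Ob(C)| * |Ob(D)| = 4 * 17 = 68

68


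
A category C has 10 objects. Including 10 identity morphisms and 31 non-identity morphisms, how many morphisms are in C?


Each object has an identity morphism, giving 10 identities.
Adding the 31 non-identity morphisms:
Total = 10 + 31 = 41

41


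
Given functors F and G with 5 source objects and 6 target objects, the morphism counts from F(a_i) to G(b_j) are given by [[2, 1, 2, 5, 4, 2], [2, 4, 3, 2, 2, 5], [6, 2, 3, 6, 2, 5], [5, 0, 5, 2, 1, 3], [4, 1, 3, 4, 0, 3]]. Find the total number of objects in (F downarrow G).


Objects of (F downarrow G) are triples (a, b, h: F(a)->G(b)).
The count equals the sum of all entries in the hom-matrix.
sum(row 0) = 16
sum(row 1) = 18
sum(row 2) = 24
sum(row 3) = 16
sum(row 4) = 15
Grand total = 89

89


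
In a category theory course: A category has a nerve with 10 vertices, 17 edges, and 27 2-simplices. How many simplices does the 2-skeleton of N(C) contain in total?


The 2-skeleton of the nerve N(C) consists of simplices in dimensions 0, 1, 2:
  |N(C)_0| = 10 (objects)
  |N(C)_1| = 17 (morphisms)
  |N(C)_2| = 27 (composable pairs)
Total = 10 + 17 + 27 = 54

54


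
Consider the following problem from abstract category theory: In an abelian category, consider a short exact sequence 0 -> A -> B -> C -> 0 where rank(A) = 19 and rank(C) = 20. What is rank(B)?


For a short exact sequence 0 -> A -> B -> C -> 0,
rank is additive: rank(B) = rank(A) + rank(C).
rank(B) = 19 + 20 = 39

39


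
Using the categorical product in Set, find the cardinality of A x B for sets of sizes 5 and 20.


In Set, the product A x B is the Cartesian product.
By the universal property, |A x B| = |A| * |B|.
|A x B| = 5 * 20 = 100

100


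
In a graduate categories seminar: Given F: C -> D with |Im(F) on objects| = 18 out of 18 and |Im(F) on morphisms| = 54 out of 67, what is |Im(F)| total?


The image of F consists of distinct objects and distinct morphisms.
|Im(F)| on objects = 18
|Im(F)| on morphisms = 54
Total image cardinality = 18 + 54 = 72

72


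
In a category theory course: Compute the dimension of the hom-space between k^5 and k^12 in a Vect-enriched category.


In Vect-enriched categories, Hom(k^n, k^m) is the space of m x n matrices.
dim(Hom(k^5, k^12)) = 12 * 5 = 60

60


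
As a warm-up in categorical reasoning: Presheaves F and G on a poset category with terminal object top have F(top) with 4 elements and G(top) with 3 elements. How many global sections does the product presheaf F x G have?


Global sections of a presheaf on a poset with terminal top satisfy
Gamma(H) ~ H(top). Presheaves admit pointwise products, so
(F x G)(top) = F(top) x G(top) (Cartesian product).
|Gamma(F x G)| = |F(top)| * |G(top)| = 4 * 3 = 12.

12


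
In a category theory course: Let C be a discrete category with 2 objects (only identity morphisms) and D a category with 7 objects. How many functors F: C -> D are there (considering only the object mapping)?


A functor from a discrete category C to D is determined by
where each object maps. Each of the 2 objects of C can map
to any of the 7 objects of D independently.
Number of functors = 7^2 = 49

49


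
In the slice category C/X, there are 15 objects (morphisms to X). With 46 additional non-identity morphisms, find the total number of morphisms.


In the slice category C/X, objects are morphisms to X.
Identity morphisms: 15 (one per object of C/X).
Non-identity morphisms: 46.
Total = 15 + 46 = 61

61


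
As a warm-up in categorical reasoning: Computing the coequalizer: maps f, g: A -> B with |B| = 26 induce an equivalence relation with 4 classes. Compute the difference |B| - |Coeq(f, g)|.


The coequalizer Coeq(f, g) = B / ~ has one element per equivalence class.
|B| = 26, |Coeq(f, g)| = 4.
|B| - |Coeq(f, g)| = 26 - 4 = 22.

22


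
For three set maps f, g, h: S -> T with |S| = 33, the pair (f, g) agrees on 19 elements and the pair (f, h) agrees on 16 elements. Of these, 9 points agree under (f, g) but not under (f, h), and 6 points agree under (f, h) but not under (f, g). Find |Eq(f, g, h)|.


Eq(f, g, h) is the triple-agreement set: points in S where all three
maps take the same value. Using inclusion-exclusion on the pairwise data:
Pair (f, g) agrees on 19 points; pair (f, h) on 16 points.
Points agreeing under (f, g) but not (f, h) = 9; under (f, h) but not (f, g) = 6.
Triple-agreement = agreement-in-(f, g) minus points that agree under (f, g) but not (f, h):
|Eq(f, g, h)| = 19 - 9 = 10
(cross-check via (f, h): 16 - 6 = 10.)

10


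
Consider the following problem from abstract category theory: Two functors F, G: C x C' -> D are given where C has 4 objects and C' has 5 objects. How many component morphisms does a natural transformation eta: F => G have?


A natural transformation eta: F => G assigns one component morphism per
object of the domain category.
The domain is the product category C x C', so
|Ob(C x C')| = |Ob(C)| * |Ob(C')| = 4 * 5 = 20.
Therefore eta has 20 component morphisms.

20


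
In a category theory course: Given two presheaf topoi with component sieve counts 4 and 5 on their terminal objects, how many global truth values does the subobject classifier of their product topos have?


In a product of presheaf topoi E_1 x E_2, the subobject classifier
is Omega = Omega_1 x Omega_2 (componentwise), so
|Omega(top)| = |Omega_1(top_1)| * |Omega_2(top_2)|.
= 4 * 5 = 20.

20


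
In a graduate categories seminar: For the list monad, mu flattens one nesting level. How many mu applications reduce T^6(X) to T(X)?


Each application of mu: T^2 -> T removes one layer of nesting.
Starting at depth 6 (i.e., T^6(X)), we need to reach T(X).
Number of mu applications = 6 - 1 = 5

5


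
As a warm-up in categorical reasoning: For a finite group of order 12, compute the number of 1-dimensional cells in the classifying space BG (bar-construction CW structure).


In the bar-construction CW model of BG, the n-cells are indexed by
n-tuples [g_1|...|g_n] of non-identity elements of G (degenerate
simplices with some g_i = e do not contribute cells), so there are
(|G| - 1)^n n-cells.
For dim = 1 with |G| = 12:
cells = (12 - 1)^1 = 11^1 = 11

11


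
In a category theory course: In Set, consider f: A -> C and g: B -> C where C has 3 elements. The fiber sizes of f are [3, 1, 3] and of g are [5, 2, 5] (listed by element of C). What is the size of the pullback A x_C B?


The pullback A x_C B consists of pairs (a, b) with f(a) = g(b).
For each element c in C, the fiber product has |f^-1(c)| * |g^-1(c)| elements.
Summing over C: 3 * 5 + 1 * 2 + 3 * 5
= 15 + 2 + 15 = 32

32


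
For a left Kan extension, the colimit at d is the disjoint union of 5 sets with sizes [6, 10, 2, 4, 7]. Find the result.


Pointwise, the left Kan extension (Lan_F H)(d) is the colimit, indexed
by the comma category (F downarrow d), of H composed with the
projection (F downarrow d) -> C. Here that colimit is given
as a coproduct (disjoint union) of sets, so its cardinality is the
sum of the sizes of the summands.
Coproduct of sets with sizes: 6 + 10 + 2 + 4 + 7
= 29

29


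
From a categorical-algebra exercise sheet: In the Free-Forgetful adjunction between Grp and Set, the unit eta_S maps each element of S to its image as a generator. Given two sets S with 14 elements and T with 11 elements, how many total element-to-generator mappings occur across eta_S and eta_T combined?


The unit eta_X: X -> U(F(X)) of the Free-Forgetful adjunction
maps each element of X to a generator of F(X). For X = S + T (disjoint
union in Set), |S + T| = |S| + |T|.
Total mappings = 14 + 11 = 25.

25


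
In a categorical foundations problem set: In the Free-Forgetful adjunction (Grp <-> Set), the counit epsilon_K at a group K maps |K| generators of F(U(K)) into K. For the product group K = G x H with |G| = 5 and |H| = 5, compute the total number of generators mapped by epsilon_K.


The counit epsilon_K: F(U(K)) -> K of the Free-Forgetful adjunction
maps |K| generators of F(U(K)) into K. For K = G x H (the product group),
|G x H| = |G| * |H|.
Total generators mapped = 5 * 5 = 25.

25


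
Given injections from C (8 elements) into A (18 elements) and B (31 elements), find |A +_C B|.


The pushout A +_C B identifies the images of C in A and B.
|A +_C B| = |A| + |B| - |C| (for injections).
= 18 + 31 - 8 = 41

41


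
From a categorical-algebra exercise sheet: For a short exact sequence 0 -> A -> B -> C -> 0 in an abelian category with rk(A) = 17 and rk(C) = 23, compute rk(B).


For a short exact sequence 0 -> A -> B -> C -> 0,
rank is additive: rank(B) = rank(A) + rank(C).
rank(B) = 17 + 23 = 40

40


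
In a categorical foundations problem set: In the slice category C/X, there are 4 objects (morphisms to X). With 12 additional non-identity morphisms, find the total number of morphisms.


In the slice category C/X, objects are morphisms to X.
Identity morphisms: 4 (one per object of C/X).
Non-identity morphisms: 12.
Total = 4 + 12 = 16

16


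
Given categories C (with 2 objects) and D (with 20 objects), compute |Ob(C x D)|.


The product category C x D has objects that are pairs (c, d).
Number of pairs = |Ob(C)| * |Ob(D)| = 2 * 20 = 40

40


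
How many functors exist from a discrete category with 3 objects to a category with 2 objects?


A functor from a discrete category C to D is determined by
where each object maps. Each of the 3 objects of C can map
to any of the 2 objects of D independently.
Number of functors = 2^3 = 8

8


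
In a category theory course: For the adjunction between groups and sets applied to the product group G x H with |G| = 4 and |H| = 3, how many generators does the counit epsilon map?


The counit epsilon_K: F(U(K)) -> K of the Free-Forgetful adjunction
maps |K| generators of F(U(K)) into K. For K = G x H (the product group),
|G x H| = |G| * |H|.
Total generators mapped = 4 * 3 = 12.

12


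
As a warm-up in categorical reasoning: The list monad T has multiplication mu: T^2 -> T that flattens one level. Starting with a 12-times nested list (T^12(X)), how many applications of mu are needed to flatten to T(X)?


Each application of mu: T^2 -> T removes one layer of nesting.
Starting at depth 12 (i.e., T^12(X)), we need to reach T(X).
Number of mu applications = 12 - 1 = 11

11


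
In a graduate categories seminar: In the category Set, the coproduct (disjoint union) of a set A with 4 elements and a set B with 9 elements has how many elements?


In Set, the coproduct A + B is the disjoint union.
|A + B| = |A| + |B| = 4 + 9 = 13

13


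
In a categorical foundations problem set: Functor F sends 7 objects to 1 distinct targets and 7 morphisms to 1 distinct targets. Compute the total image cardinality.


The image of F consists of distinct objects and distinct morphisms.
|Im(F)| on objects = 1
|Im(F)| on morphisms = 1
Total image cardinality = 1 + 1 = 2

2


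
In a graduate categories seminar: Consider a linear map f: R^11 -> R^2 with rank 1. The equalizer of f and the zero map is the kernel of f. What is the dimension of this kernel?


The equalizer of f and the zero map is ker(f).
By the rank-nullity theorem: dim(ker(f)) = dim(domain) - rank(f).
dim(ker(f)) = 11 - 1 = 10

10


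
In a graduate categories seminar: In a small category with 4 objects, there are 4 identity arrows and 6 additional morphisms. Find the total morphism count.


Each object has an identity morphism, giving 4 identities.
Adding the 6 non-identity morphisms:
Total = 4 + 6 = 10

10


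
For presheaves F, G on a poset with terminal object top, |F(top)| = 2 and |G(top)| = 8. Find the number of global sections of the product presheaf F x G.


Global sections of a presheaf on a poset with terminal top satisfy
Gamma(H) ~ H(top). Presheaves admit pointwise products, so
(F x G)(top) = F(top) x G(top) (Cartesian product).
|Gamma(F x G)| = |F(top)| * |G(top)| = 2 * 8 = 16.

16


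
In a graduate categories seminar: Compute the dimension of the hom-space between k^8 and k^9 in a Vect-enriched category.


In Vect-enriched categories, Hom(k^n, k^m) is the space of m x n matrices.
dim(Hom(k^8, k^9)) = 9 * 8 = 72

72


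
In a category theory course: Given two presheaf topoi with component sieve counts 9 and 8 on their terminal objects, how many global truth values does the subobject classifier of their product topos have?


In a product of presheaf topoi E_1 x E_2, the subobject classifier
is Omega = Omega_1 x Omega_2 (componentwise), so
|Omega(top)| = |Omega_1(top_1)| * |Omega_2(top_2)|.
= 9 * 8 = 72.

72


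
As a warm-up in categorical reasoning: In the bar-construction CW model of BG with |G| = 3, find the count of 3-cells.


In the bar-construction CW model of BG, the n-cells are indexed by
n-tuples [g_1|...|g_n] of non-identity elements of G (degenerate
simplices with some g_i = e do not contribute cells), so there are
(|G| - 1)^n n-cells.
For dim = 3 with |G| = 3:
cells = (3 - 1)^3 = 2^3 = 8

8


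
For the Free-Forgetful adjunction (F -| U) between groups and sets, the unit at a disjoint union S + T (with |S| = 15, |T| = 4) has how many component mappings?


The unit eta_X: X -> U(F(X)) of the Free-Forgetful adjunction
maps each element of X to a generator of F(X). For X = S + T (disjoint
union in Set), |S + T| = |S| + |T|.
Total mappings = 15 + 4 = 19.

19


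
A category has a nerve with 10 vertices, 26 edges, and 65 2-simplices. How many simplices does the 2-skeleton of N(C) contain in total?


The 2-skeleton of the nerve N(C) consists of simplices in dimensions 0, 1, 2:
  |N(C)_0| = 10 (objects)
  |N(C)_1| = 26 (morphisms)
  |N(C)_2| = 65 (composable pairs)
Total = 10 + 26 + 65 = 101

101


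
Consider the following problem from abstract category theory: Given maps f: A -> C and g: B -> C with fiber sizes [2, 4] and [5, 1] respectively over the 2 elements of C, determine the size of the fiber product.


The pullback A x_C B consists of pairs (a, b) with f(a) = g(b).
For each element c in C, the fiber product has |f^-1(c)| * |g^-1(c)| elements.
Summing over C: 2 * 5 + 4 * 1
= 10 + 4 = 14

14


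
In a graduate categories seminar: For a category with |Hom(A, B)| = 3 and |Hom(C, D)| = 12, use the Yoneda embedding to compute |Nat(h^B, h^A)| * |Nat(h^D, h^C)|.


By the Yoneda lemma, Nat(h^B, h^A) is isomorphic to Hom(A, B),
so |Nat(h^B, h^A)| = |Hom(A, B)| and |Nat(h^D, h^C)| = |Hom(C, D)|.
|Hom(A, B)| = 3, |Hom(C, D)| = 12.
|Nat(h^B, h^A) x Nat(h^D, h^C)| = 3 * 12 = 36

36


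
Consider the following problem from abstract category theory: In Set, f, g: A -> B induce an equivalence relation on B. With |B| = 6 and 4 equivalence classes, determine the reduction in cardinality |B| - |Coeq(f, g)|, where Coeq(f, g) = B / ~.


The coequalizer Coeq(f, g) = B / ~ has one element per equivalence class.
|B| = 6, |Coeq(f, g)| = 4.
|B| - |Coeq(f, g)| = 6 - 4 = 2.

2


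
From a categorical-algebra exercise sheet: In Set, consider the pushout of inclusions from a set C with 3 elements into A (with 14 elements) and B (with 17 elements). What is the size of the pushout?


The pushout A +_C B identifies the images of C in A and B.
|A +_C B| = |A| + |B| - |C| (for injections).
= 14 + 17 - 3 = 28

28


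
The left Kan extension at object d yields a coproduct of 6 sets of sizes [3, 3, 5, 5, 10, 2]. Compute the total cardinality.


Pointwise, the left Kan extension (Lan_F H)(d) is the colimit, indexed
by the comma category (F downarrow d), of H composed with the
projection (F downarrow d) -> C. Here that colimit is given
as a coproduct (disjoint union) of sets, so its cardinality is the
sum of the sizes of the summands.
Coproduct of sets with sizes: 3 + 3 + 5 + 5 + 10 + 2
= 28

28


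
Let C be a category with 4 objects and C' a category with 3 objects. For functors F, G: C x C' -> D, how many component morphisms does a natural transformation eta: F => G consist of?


A natural transformation eta: F => G assigns one component morphism per
object of the domain category.
The domain is the product category C x C', so
|Ob(C x C')| = |Ob(C)| * |Ob(C')| = 4 * 3 = 12.
Therefore eta has 12 component morphisms.

12


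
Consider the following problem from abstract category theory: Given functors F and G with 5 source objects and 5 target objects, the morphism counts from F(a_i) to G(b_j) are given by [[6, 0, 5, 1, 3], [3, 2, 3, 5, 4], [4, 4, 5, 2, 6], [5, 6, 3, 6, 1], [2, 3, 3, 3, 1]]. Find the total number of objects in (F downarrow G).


Objects of (F downarrow G) are triples (a, b, h: F(a)->G(b)).
The count equals the sum of all entries in the hom-matrix.
sum(row 0) = 15
sum(row 1) = 17
sum(row 2) = 21
sum(row 3) = 21
sum(row 4) = 12
Grand total = 86

86


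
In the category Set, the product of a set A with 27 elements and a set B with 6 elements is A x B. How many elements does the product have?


In Set, the product A x B is the Cartesian product.
By the universal property, |A x B| = |A| * |B|.
|A x B| = 27 * 6 = 162

162


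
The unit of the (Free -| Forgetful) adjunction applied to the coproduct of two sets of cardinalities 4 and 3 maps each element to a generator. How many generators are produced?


The unit eta_X: X -> U(F(X)) of the Free-Forgetful adjunction
maps each element of X to a generator of F(X). For X = S + T (disjoint
union in Set), |S + T| = |S| + |T|.
Total mappings = 4 + 3 = 7.

7


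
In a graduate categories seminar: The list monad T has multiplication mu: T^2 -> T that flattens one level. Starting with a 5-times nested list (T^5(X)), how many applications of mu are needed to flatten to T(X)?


Each application of mu: T^2 -> T removes one layer of nesting.
Starting at depth 5 (i.e., T^5(X)), we need to reach T(X).
Number of mu applications = 5 - 1 = 4

4


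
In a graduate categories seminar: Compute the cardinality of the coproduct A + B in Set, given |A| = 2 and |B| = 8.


In Set, the coproduct A + B is the disjoint union.
|A + B| = |A| + |B| = 2 + 8 = 10

10


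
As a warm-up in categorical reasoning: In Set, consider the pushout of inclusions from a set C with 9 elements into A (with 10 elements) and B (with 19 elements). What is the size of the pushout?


The pushout A +_C B identifies the images of C in A and B.
|A +_C B| = |A| + |B| - |C| (for injections).
= 10 + 19 - 9 = 20

20


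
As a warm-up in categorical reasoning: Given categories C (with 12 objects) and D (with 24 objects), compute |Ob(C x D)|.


The product category C x D has objects that are pairs (c, d).
Number of pairs = |Ob(C)| * |Ob(D)| = 12 * 24 = 288

288


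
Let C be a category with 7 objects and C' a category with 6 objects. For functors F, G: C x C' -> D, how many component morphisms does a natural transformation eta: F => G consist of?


A natural transformation eta: F => G assigns one component morphism per
object of the domain category.
The domain is the product category C x C', so
|Ob(C x C')| = |Ob(C)| * |Ob(C')| = 7 * 6 = 42.
Therefore eta has 42 component morphisms.

42


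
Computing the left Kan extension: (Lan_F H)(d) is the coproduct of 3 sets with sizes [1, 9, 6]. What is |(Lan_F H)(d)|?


Pointwise, the left Kan extension (Lan_F H)(d) is the colimit, indexed
by the comma category (F downarrow d), of H composed with the
projection (F downarrow d) -> C. Here that colimit is given
as a coproduct (disjoint union) of sets, so its cardinality is the
sum of the sizes of the summands.
Coproduct of sets with sizes: 1 + 9 + 6
= 16

16


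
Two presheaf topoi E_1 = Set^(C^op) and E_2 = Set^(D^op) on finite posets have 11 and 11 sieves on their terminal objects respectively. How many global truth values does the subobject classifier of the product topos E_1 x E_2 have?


In a product of presheaf topoi E_1 x E_2, the subobject classifier
is Omega = Omega_1 x Omega_2 (componentwise), so
|Omega(top)| = |Omega_1(top_1)| * |Omega_2(top_2)|.
= 11 * 11 = 121.

121


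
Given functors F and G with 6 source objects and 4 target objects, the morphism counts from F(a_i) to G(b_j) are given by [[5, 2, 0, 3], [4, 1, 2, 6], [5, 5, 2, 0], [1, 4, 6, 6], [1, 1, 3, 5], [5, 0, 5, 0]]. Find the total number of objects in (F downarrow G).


Objects of (F downarrow G) are triples (a, b, h: F(a)->G(b)).
The count equals the sum of all entries in the hom-matrix.
sum(row 0) = 10
sum(row 1) = 13
sum(row 2) = 12
sum(row 3) = 17
sum(row 4) = 10
sum(row 5) = 10
Grand total = 72

72


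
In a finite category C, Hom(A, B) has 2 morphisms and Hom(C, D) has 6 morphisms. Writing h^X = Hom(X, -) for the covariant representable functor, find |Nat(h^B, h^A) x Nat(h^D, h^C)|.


By the Yoneda lemma, Nat(h^B, h^A) is isomorphic to Hom(A, B),
so |Nat(h^B, h^A)| = |Hom(A, B)| and |Nat(h^D, h^C)| = |Hom(C, D)|.
|Hom(A, B)| = 2, |Hom(C, D)| = 6.
|Nat(h^B, h^A) x Nat(h^D, h^C)| = 2 * 6 = 12

12


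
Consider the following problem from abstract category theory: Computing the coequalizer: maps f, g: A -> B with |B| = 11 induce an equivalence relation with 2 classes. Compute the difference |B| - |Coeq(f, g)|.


The coequalizer Coeq(f, g) = B / ~ has one element per equivalence class.
|B| = 11, |Coeq(f, g)| = 2.
|B| - |Coeq(f, g)| = 11 - 2 = 9.

9


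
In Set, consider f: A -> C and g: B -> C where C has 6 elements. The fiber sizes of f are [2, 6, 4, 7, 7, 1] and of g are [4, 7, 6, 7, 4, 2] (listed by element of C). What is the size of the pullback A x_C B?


The pullback A x_C B consists of pairs (a, b) with f(a) = g(b).
For each element c in C, the fiber product has |f^-1(c)| * |g^-1(c)| elements.
Summing over C: 2 * 4 + 6 * 7 + 4 * 6 + 7 * 7 + 7 * 4 + 1 * 2
= 8 + 42 + 24 + 49 + 28 + 2 = 153

153


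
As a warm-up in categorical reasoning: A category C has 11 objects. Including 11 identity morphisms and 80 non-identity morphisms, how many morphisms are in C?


Each object has an identity morphism, giving 11 identities.
Adding the 80 non-identity morphisms:
Total = 11 + 80 = 91

91


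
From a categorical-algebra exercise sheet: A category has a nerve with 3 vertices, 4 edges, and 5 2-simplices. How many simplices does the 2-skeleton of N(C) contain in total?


The 2-skeleton of the nerve N(C) consists of simplices in dimensions 0, 1, 2:
  |N(C)_0| = 3 (objects)
  |N(C)_1| = 4 (morphisms)
  |N(C)_2| = 5 (composable pairs)
Total = 3 + 4 + 5 = 12

12


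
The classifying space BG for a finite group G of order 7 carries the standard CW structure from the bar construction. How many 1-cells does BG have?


In the bar-construction CW model of BG, the n-cells are indexed by
n-tuples [g_1|...|g_n] of non-identity elements of G (degenerate
simplices with some g_i = e do not contribute cells), so there are
(|G| - 1)^n n-cells.
For dim = 1 with |G| = 7:
cells = (7 - 1)^1 = 6^1 = 6

6


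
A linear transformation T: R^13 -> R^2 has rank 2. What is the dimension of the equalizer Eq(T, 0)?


The equalizer of f and the zero map is ker(f).
By the rank-nullity theorem: dim(ker(f)) = dim(domain) - rank(f).
dim(ker(f)) = 13 - 2 = 11

11


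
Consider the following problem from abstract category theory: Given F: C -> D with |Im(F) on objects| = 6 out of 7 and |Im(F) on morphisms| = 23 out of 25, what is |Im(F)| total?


The image of F consists of distinct objects and distinct morphisms.
|Im(F)| on objects = 6
|Im(F)| on morphisms = 23
Total image cardinality = 6 + 23 = 29

29


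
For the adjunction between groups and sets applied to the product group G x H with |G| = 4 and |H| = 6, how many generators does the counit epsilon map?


The counit epsilon_K: F(U(K)) -> K of the Free-Forgetful adjunction
maps |K| generators of F(U(K)) into K. For K = G x H (the product group),
|G x H| = |G| * |H|.
Total generators mapped = 4 * 6 = 24.

24


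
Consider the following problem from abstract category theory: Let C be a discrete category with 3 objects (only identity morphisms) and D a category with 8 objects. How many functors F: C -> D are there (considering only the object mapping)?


A functor from a discrete category C to D is determined by
where each object maps. Each of the 3 objects of C can map
to any of the 8 objects of D independently.
Number of functors = 8^3 = 512

512
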